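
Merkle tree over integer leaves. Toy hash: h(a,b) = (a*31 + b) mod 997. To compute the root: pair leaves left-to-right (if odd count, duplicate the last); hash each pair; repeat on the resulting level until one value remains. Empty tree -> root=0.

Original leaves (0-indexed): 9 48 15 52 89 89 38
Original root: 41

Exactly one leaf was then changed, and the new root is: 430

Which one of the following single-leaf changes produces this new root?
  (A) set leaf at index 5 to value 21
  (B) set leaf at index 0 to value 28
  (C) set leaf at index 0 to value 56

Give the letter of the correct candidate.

Original leaves: [9, 48, 15, 52, 89, 89, 38]
Target new root: 430
Try each candidate change and compute the resulting root:
Candidate A: set leaf[5] = 21 -> leaves = [9, 48, 15, 52, 89, 21, 38]
  L0: [9, 48, 15, 52, 89, 21, 38]
  L1: h(9,48)=(9*31+48)%997=327 h(15,52)=(15*31+52)%997=517 h(89,21)=(89*31+21)%997=786 h(38,38)=(38*31+38)%997=219 -> [327, 517, 786, 219]
  L2: h(327,517)=(327*31+517)%997=684 h(786,219)=(786*31+219)%997=657 -> [684, 657]
  L3: h(684,657)=(684*31+657)%997=924 -> [924]
  root = 924 != target 430
Candidate B: set leaf[0] = 28 -> leaves = [28, 48, 15, 52, 89, 89, 38]
  L0: [28, 48, 15, 52, 89, 89, 38]
  L1: h(28,48)=(28*31+48)%997=916 h(15,52)=(15*31+52)%997=517 h(89,89)=(89*31+89)%997=854 h(38,38)=(38*31+38)%997=219 -> [916, 517, 854, 219]
  L2: h(916,517)=(916*31+517)%997=0 h(854,219)=(854*31+219)%997=771 -> [0, 771]
  L3: h(0,771)=(0*31+771)%997=771 -> [771]
  root = 771 != target 430
Candidate C: set leaf[0] = 56 -> leaves = [56, 48, 15, 52, 89, 89, 38]
  L0: [56, 48, 15, 52, 89, 89, 38]
  L1: h(56,48)=(56*31+48)%997=787 h(15,52)=(15*31+52)%997=517 h(89,89)=(89*31+89)%997=854 h(38,38)=(38*31+38)%997=219 -> [787, 517, 854, 219]
  L2: h(787,517)=(787*31+517)%997=986 h(854,219)=(854*31+219)%997=771 -> [986, 771]
  L3: h(986,771)=(986*31+771)%997=430 -> [430]
  root = 430 == target 430  ** MATCH **
Candidate C produces the target root.

Answer: C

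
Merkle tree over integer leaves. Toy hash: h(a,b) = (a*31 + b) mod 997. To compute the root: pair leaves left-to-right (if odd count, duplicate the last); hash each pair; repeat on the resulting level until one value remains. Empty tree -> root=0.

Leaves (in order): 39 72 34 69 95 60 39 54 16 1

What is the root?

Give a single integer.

L0: [39, 72, 34, 69, 95, 60, 39, 54, 16, 1]
L1: h(39,72)=(39*31+72)%997=284 h(34,69)=(34*31+69)%997=126 h(95,60)=(95*31+60)%997=14 h(39,54)=(39*31+54)%997=266 h(16,1)=(16*31+1)%997=497 -> [284, 126, 14, 266, 497]
L2: h(284,126)=(284*31+126)%997=954 h(14,266)=(14*31+266)%997=700 h(497,497)=(497*31+497)%997=949 -> [954, 700, 949]
L3: h(954,700)=(954*31+700)%997=364 h(949,949)=(949*31+949)%997=458 -> [364, 458]
L4: h(364,458)=(364*31+458)%997=775 -> [775]

Answer: 775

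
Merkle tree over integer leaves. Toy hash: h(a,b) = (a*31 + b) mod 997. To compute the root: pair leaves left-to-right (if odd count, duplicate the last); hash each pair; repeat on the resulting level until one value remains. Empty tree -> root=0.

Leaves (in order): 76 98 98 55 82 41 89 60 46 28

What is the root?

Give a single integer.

Answer: 172

Derivation:
L0: [76, 98, 98, 55, 82, 41, 89, 60, 46, 28]
L1: h(76,98)=(76*31+98)%997=460 h(98,55)=(98*31+55)%997=102 h(82,41)=(82*31+41)%997=589 h(89,60)=(89*31+60)%997=825 h(46,28)=(46*31+28)%997=457 -> [460, 102, 589, 825, 457]
L2: h(460,102)=(460*31+102)%997=404 h(589,825)=(589*31+825)%997=141 h(457,457)=(457*31+457)%997=666 -> [404, 141, 666]
L3: h(404,141)=(404*31+141)%997=701 h(666,666)=(666*31+666)%997=375 -> [701, 375]
L4: h(701,375)=(701*31+375)%997=172 -> [172]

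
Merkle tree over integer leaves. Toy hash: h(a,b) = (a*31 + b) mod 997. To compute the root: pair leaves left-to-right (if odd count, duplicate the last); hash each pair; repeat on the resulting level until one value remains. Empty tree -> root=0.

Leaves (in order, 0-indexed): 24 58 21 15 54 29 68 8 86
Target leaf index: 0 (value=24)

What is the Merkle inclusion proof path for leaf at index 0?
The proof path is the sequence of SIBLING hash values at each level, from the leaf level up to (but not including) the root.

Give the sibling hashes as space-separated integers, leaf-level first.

Answer: 58 666 74 526

Derivation:
L0 (leaves): [24, 58, 21, 15, 54, 29, 68, 8, 86], target index=0
L1: h(24,58)=(24*31+58)%997=802 [pair 0] h(21,15)=(21*31+15)%997=666 [pair 1] h(54,29)=(54*31+29)%997=706 [pair 2] h(68,8)=(68*31+8)%997=122 [pair 3] h(86,86)=(86*31+86)%997=758 [pair 4] -> [802, 666, 706, 122, 758]
  Sibling for proof at L0: 58
L2: h(802,666)=(802*31+666)%997=603 [pair 0] h(706,122)=(706*31+122)%997=74 [pair 1] h(758,758)=(758*31+758)%997=328 [pair 2] -> [603, 74, 328]
  Sibling for proof at L1: 666
L3: h(603,74)=(603*31+74)%997=821 [pair 0] h(328,328)=(328*31+328)%997=526 [pair 1] -> [821, 526]
  Sibling for proof at L2: 74
L4: h(821,526)=(821*31+526)%997=55 [pair 0] -> [55]
  Sibling for proof at L3: 526
Root: 55
Proof path (sibling hashes from leaf to root): [58, 666, 74, 526]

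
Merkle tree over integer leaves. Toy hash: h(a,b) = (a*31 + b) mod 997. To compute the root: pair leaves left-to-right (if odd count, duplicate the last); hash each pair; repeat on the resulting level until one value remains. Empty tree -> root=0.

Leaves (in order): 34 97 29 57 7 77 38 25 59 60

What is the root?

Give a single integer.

L0: [34, 97, 29, 57, 7, 77, 38, 25, 59, 60]
L1: h(34,97)=(34*31+97)%997=154 h(29,57)=(29*31+57)%997=956 h(7,77)=(7*31+77)%997=294 h(38,25)=(38*31+25)%997=206 h(59,60)=(59*31+60)%997=892 -> [154, 956, 294, 206, 892]
L2: h(154,956)=(154*31+956)%997=745 h(294,206)=(294*31+206)%997=347 h(892,892)=(892*31+892)%997=628 -> [745, 347, 628]
L3: h(745,347)=(745*31+347)%997=511 h(628,628)=(628*31+628)%997=156 -> [511, 156]
L4: h(511,156)=(511*31+156)%997=45 -> [45]

Answer: 45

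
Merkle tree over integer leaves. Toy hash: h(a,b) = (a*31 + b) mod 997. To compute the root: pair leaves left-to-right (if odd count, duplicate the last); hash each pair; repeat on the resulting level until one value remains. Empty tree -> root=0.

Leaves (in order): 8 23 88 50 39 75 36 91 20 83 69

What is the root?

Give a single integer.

Answer: 852

Derivation:
L0: [8, 23, 88, 50, 39, 75, 36, 91, 20, 83, 69]
L1: h(8,23)=(8*31+23)%997=271 h(88,50)=(88*31+50)%997=784 h(39,75)=(39*31+75)%997=287 h(36,91)=(36*31+91)%997=210 h(20,83)=(20*31+83)%997=703 h(69,69)=(69*31+69)%997=214 -> [271, 784, 287, 210, 703, 214]
L2: h(271,784)=(271*31+784)%997=212 h(287,210)=(287*31+210)%997=134 h(703,214)=(703*31+214)%997=73 -> [212, 134, 73]
L3: h(212,134)=(212*31+134)%997=724 h(73,73)=(73*31+73)%997=342 -> [724, 342]
L4: h(724,342)=(724*31+342)%997=852 -> [852]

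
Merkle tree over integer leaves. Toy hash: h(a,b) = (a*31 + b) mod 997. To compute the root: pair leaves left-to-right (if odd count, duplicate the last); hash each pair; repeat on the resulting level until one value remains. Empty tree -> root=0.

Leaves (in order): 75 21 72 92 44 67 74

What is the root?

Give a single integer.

L0: [75, 21, 72, 92, 44, 67, 74]
L1: h(75,21)=(75*31+21)%997=352 h(72,92)=(72*31+92)%997=330 h(44,67)=(44*31+67)%997=434 h(74,74)=(74*31+74)%997=374 -> [352, 330, 434, 374]
L2: h(352,330)=(352*31+330)%997=275 h(434,374)=(434*31+374)%997=867 -> [275, 867]
L3: h(275,867)=(275*31+867)%997=419 -> [419]

Answer: 419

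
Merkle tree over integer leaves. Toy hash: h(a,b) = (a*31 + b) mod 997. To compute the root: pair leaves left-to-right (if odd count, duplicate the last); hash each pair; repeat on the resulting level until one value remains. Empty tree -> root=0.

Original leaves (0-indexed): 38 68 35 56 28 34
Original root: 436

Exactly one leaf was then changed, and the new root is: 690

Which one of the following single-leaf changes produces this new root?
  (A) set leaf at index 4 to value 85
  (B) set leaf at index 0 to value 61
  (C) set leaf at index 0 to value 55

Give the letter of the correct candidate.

Original leaves: [38, 68, 35, 56, 28, 34]
Target new root: 690
Try each candidate change and compute the resulting root:
Candidate A: set leaf[4] = 85 -> leaves = [38, 68, 35, 56, 85, 34]
  L0: [38, 68, 35, 56, 85, 34]
  L1: h(38,68)=(38*31+68)%997=249 h(35,56)=(35*31+56)%997=144 h(85,34)=(85*31+34)%997=675 -> [249, 144, 675]
  L2: h(249,144)=(249*31+144)%997=884 h(675,675)=(675*31+675)%997=663 -> [884, 663]
  L3: h(884,663)=(884*31+663)%997=151 -> [151]
  root = 151 != target 690
Candidate B: set leaf[0] = 61 -> leaves = [61, 68, 35, 56, 28, 34]
  L0: [61, 68, 35, 56, 28, 34]
  L1: h(61,68)=(61*31+68)%997=962 h(35,56)=(35*31+56)%997=144 h(28,34)=(28*31+34)%997=902 -> [962, 144, 902]
  L2: h(962,144)=(962*31+144)%997=56 h(902,902)=(902*31+902)%997=948 -> [56, 948]
  L3: h(56,948)=(56*31+948)%997=690 -> [690]
  root = 690 == target 690  ** MATCH **
Candidate C: set leaf[0] = 55 -> leaves = [55, 68, 35, 56, 28, 34]
  L0: [55, 68, 35, 56, 28, 34]
  L1: h(55,68)=(55*31+68)%997=776 h(35,56)=(35*31+56)%997=144 h(28,34)=(28*31+34)%997=902 -> [776, 144, 902]
  L2: h(776,144)=(776*31+144)%997=272 h(902,902)=(902*31+902)%997=948 -> [272, 948]
  L3: h(272,948)=(272*31+948)%997=407 -> [407]
  root = 407 != target 690
Candidate B produces the target root.

Answer: B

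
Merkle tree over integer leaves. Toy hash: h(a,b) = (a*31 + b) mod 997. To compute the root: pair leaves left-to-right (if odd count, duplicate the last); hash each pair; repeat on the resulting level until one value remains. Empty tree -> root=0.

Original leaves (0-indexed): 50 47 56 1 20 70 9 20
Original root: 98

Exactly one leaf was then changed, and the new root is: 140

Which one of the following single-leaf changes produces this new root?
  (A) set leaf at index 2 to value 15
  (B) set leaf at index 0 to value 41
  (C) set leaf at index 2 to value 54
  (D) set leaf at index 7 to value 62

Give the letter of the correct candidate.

Answer: D

Derivation:
Original leaves: [50, 47, 56, 1, 20, 70, 9, 20]
Target new root: 140
Try each candidate change and compute the resulting root:
Candidate A: set leaf[2] = 15 -> leaves = [50, 47, 15, 1, 20, 70, 9, 20]
  L0: [50, 47, 15, 1, 20, 70, 9, 20]
  L1: h(50,47)=(50*31+47)%997=600 h(15,1)=(15*31+1)%997=466 h(20,70)=(20*31+70)%997=690 h(9,20)=(9*31+20)%997=299 -> [600, 466, 690, 299]
  L2: h(600,466)=(600*31+466)%997=123 h(690,299)=(690*31+299)%997=752 -> [123, 752]
  L3: h(123,752)=(123*31+752)%997=577 -> [577]
  root = 577 != target 140
Candidate B: set leaf[0] = 41 -> leaves = [41, 47, 56, 1, 20, 70, 9, 20]
  L0: [41, 47, 56, 1, 20, 70, 9, 20]
  L1: h(41,47)=(41*31+47)%997=321 h(56,1)=(56*31+1)%997=740 h(20,70)=(20*31+70)%997=690 h(9,20)=(9*31+20)%997=299 -> [321, 740, 690, 299]
  L2: h(321,740)=(321*31+740)%997=721 h(690,299)=(690*31+299)%997=752 -> [721, 752]
  L3: h(721,752)=(721*31+752)%997=172 -> [172]
  root = 172 != target 140
Candidate C: set leaf[2] = 54 -> leaves = [50, 47, 54, 1, 20, 70, 9, 20]
  L0: [50, 47, 54, 1, 20, 70, 9, 20]
  L1: h(50,47)=(50*31+47)%997=600 h(54,1)=(54*31+1)%997=678 h(20,70)=(20*31+70)%997=690 h(9,20)=(9*31+20)%997=299 -> [600, 678, 690, 299]
  L2: h(600,678)=(600*31+678)%997=335 h(690,299)=(690*31+299)%997=752 -> [335, 752]
  L3: h(335,752)=(335*31+752)%997=170 -> [170]
  root = 170 != target 140
Candidate D: set leaf[7] = 62 -> leaves = [50, 47, 56, 1, 20, 70, 9, 62]
  L0: [50, 47, 56, 1, 20, 70, 9, 62]
  L1: h(50,47)=(50*31+47)%997=600 h(56,1)=(56*31+1)%997=740 h(20,70)=(20*31+70)%997=690 h(9,62)=(9*31+62)%997=341 -> [600, 740, 690, 341]
  L2: h(600,740)=(600*31+740)%997=397 h(690,341)=(690*31+341)%997=794 -> [397, 794]
  L3: h(397,794)=(397*31+794)%997=140 -> [140]
  root = 140 == target 140  ** MATCH **
Candidate D produces the target root.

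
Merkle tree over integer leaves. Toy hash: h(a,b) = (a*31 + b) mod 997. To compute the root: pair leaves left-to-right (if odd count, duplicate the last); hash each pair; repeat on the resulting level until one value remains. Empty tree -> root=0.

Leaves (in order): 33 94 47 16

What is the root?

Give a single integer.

Answer: 208

Derivation:
L0: [33, 94, 47, 16]
L1: h(33,94)=(33*31+94)%997=120 h(47,16)=(47*31+16)%997=476 -> [120, 476]
L2: h(120,476)=(120*31+476)%997=208 -> [208]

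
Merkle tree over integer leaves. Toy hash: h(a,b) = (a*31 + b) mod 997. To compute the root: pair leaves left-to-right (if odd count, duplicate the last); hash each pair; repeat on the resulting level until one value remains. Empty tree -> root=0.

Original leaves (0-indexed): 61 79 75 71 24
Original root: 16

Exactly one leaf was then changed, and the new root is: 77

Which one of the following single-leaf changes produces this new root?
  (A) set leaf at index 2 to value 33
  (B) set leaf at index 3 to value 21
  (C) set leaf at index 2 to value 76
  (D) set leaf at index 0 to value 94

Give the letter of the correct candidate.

Original leaves: [61, 79, 75, 71, 24]
Target new root: 77
Try each candidate change and compute the resulting root:
Candidate A: set leaf[2] = 33 -> leaves = [61, 79, 33, 71, 24]
  L0: [61, 79, 33, 71, 24]
  L1: h(61,79)=(61*31+79)%997=973 h(33,71)=(33*31+71)%997=97 h(24,24)=(24*31+24)%997=768 -> [973, 97, 768]
  L2: h(973,97)=(973*31+97)%997=350 h(768,768)=(768*31+768)%997=648 -> [350, 648]
  L3: h(350,648)=(350*31+648)%997=531 -> [531]
  root = 531 != target 77
Candidate B: set leaf[3] = 21 -> leaves = [61, 79, 75, 21, 24]
  L0: [61, 79, 75, 21, 24]
  L1: h(61,79)=(61*31+79)%997=973 h(75,21)=(75*31+21)%997=352 h(24,24)=(24*31+24)%997=768 -> [973, 352, 768]
  L2: h(973,352)=(973*31+352)%997=605 h(768,768)=(768*31+768)%997=648 -> [605, 648]
  L3: h(605,648)=(605*31+648)%997=460 -> [460]
  root = 460 != target 77
Candidate C: set leaf[2] = 76 -> leaves = [61, 79, 76, 71, 24]
  L0: [61, 79, 76, 71, 24]
  L1: h(61,79)=(61*31+79)%997=973 h(76,71)=(76*31+71)%997=433 h(24,24)=(24*31+24)%997=768 -> [973, 433, 768]
  L2: h(973,433)=(973*31+433)%997=686 h(768,768)=(768*31+768)%997=648 -> [686, 648]
  L3: h(686,648)=(686*31+648)%997=977 -> [977]
  root = 977 != target 77
Candidate D: set leaf[0] = 94 -> leaves = [94, 79, 75, 71, 24]
  L0: [94, 79, 75, 71, 24]
  L1: h(94,79)=(94*31+79)%997=2 h(75,71)=(75*31+71)%997=402 h(24,24)=(24*31+24)%997=768 -> [2, 402, 768]
  L2: h(2,402)=(2*31+402)%997=464 h(768,768)=(768*31+768)%997=648 -> [464, 648]
  L3: h(464,648)=(464*31+648)%997=77 -> [77]
  root = 77 == target 77  ** MATCH **
Candidate D produces the target root.

Answer: D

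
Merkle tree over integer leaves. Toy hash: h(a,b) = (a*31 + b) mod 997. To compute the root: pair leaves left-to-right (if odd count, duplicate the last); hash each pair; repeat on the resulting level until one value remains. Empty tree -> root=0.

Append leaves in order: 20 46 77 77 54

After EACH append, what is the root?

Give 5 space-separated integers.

After append 20 (leaves=[20]):
  L0: [20]
  root=20
After append 46 (leaves=[20, 46]):
  L0: [20, 46]
  L1: h(20,46)=(20*31+46)%997=666 -> [666]
  root=666
After append 77 (leaves=[20, 46, 77]):
  L0: [20, 46, 77]
  L1: h(20,46)=(20*31+46)%997=666 h(77,77)=(77*31+77)%997=470 -> [666, 470]
  L2: h(666,470)=(666*31+470)%997=179 -> [179]
  root=179
After append 77 (leaves=[20, 46, 77, 77]):
  L0: [20, 46, 77, 77]
  L1: h(20,46)=(20*31+46)%997=666 h(77,77)=(77*31+77)%997=470 -> [666, 470]
  L2: h(666,470)=(666*31+470)%997=179 -> [179]
  root=179
After append 54 (leaves=[20, 46, 77, 77, 54]):
  L0: [20, 46, 77, 77, 54]
  L1: h(20,46)=(20*31+46)%997=666 h(77,77)=(77*31+77)%997=470 h(54,54)=(54*31+54)%997=731 -> [666, 470, 731]
  L2: h(666,470)=(666*31+470)%997=179 h(731,731)=(731*31+731)%997=461 -> [179, 461]
  L3: h(179,461)=(179*31+461)%997=28 -> [28]
  root=28

Answer: 20 666 179 179 28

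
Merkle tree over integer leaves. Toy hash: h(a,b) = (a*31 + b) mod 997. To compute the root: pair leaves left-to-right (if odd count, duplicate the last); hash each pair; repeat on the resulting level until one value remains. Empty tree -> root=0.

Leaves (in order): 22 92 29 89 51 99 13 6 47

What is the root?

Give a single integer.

Answer: 725

Derivation:
L0: [22, 92, 29, 89, 51, 99, 13, 6, 47]
L1: h(22,92)=(22*31+92)%997=774 h(29,89)=(29*31+89)%997=988 h(51,99)=(51*31+99)%997=683 h(13,6)=(13*31+6)%997=409 h(47,47)=(47*31+47)%997=507 -> [774, 988, 683, 409, 507]
L2: h(774,988)=(774*31+988)%997=57 h(683,409)=(683*31+409)%997=645 h(507,507)=(507*31+507)%997=272 -> [57, 645, 272]
L3: h(57,645)=(57*31+645)%997=418 h(272,272)=(272*31+272)%997=728 -> [418, 728]
L4: h(418,728)=(418*31+728)%997=725 -> [725]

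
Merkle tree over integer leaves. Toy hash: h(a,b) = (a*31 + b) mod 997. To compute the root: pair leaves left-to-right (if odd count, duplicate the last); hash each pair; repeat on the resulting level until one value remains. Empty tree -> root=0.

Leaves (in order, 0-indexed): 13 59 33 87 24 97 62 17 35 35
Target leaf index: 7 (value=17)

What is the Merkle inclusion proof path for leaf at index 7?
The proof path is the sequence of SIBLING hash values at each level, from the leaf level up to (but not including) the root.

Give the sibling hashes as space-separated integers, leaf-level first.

L0 (leaves): [13, 59, 33, 87, 24, 97, 62, 17, 35, 35], target index=7
L1: h(13,59)=(13*31+59)%997=462 [pair 0] h(33,87)=(33*31+87)%997=113 [pair 1] h(24,97)=(24*31+97)%997=841 [pair 2] h(62,17)=(62*31+17)%997=942 [pair 3] h(35,35)=(35*31+35)%997=123 [pair 4] -> [462, 113, 841, 942, 123]
  Sibling for proof at L0: 62
L2: h(462,113)=(462*31+113)%997=477 [pair 0] h(841,942)=(841*31+942)%997=94 [pair 1] h(123,123)=(123*31+123)%997=945 [pair 2] -> [477, 94, 945]
  Sibling for proof at L1: 841
L3: h(477,94)=(477*31+94)%997=923 [pair 0] h(945,945)=(945*31+945)%997=330 [pair 1] -> [923, 330]
  Sibling for proof at L2: 477
L4: h(923,330)=(923*31+330)%997=30 [pair 0] -> [30]
  Sibling for proof at L3: 330
Root: 30
Proof path (sibling hashes from leaf to root): [62, 841, 477, 330]

Answer: 62 841 477 330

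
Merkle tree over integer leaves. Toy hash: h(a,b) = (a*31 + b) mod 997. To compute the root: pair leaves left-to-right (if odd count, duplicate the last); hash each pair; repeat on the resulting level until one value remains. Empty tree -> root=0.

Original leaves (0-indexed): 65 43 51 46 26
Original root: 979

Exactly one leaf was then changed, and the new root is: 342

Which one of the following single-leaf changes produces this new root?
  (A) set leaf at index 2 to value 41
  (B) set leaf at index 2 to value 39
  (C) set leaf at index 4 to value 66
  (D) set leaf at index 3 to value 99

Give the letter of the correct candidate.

Answer: A

Derivation:
Original leaves: [65, 43, 51, 46, 26]
Target new root: 342
Try each candidate change and compute the resulting root:
Candidate A: set leaf[2] = 41 -> leaves = [65, 43, 41, 46, 26]
  L0: [65, 43, 41, 46, 26]
  L1: h(65,43)=(65*31+43)%997=64 h(41,46)=(41*31+46)%997=320 h(26,26)=(26*31+26)%997=832 -> [64, 320, 832]
  L2: h(64,320)=(64*31+320)%997=310 h(832,832)=(832*31+832)%997=702 -> [310, 702]
  L3: h(310,702)=(310*31+702)%997=342 -> [342]
  root = 342 == target 342  ** MATCH **
Candidate B: set leaf[2] = 39 -> leaves = [65, 43, 39, 46, 26]
  L0: [65, 43, 39, 46, 26]
  L1: h(65,43)=(65*31+43)%997=64 h(39,46)=(39*31+46)%997=258 h(26,26)=(26*31+26)%997=832 -> [64, 258, 832]
  L2: h(64,258)=(64*31+258)%997=248 h(832,832)=(832*31+832)%997=702 -> [248, 702]
  L3: h(248,702)=(248*31+702)%997=414 -> [414]
  root = 414 != target 342
Candidate C: set leaf[4] = 66 -> leaves = [65, 43, 51, 46, 66]
  L0: [65, 43, 51, 46, 66]
  L1: h(65,43)=(65*31+43)%997=64 h(51,46)=(51*31+46)%997=630 h(66,66)=(66*31+66)%997=118 -> [64, 630, 118]
  L2: h(64,630)=(64*31+630)%997=620 h(118,118)=(118*31+118)%997=785 -> [620, 785]
  L3: h(620,785)=(620*31+785)%997=65 -> [65]
  root = 65 != target 342
Candidate D: set leaf[3] = 99 -> leaves = [65, 43, 51, 99, 26]
  L0: [65, 43, 51, 99, 26]
  L1: h(65,43)=(65*31+43)%997=64 h(51,99)=(51*31+99)%997=683 h(26,26)=(26*31+26)%997=832 -> [64, 683, 832]
  L2: h(64,683)=(64*31+683)%997=673 h(832,832)=(832*31+832)%997=702 -> [673, 702]
  L3: h(673,702)=(673*31+702)%997=628 -> [628]
  root = 628 != target 342
Candidate A produces the target root.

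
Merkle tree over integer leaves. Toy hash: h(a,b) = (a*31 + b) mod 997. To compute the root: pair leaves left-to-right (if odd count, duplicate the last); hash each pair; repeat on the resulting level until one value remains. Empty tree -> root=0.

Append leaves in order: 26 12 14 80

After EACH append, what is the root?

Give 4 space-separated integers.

After append 26 (leaves=[26]):
  L0: [26]
  root=26
After append 12 (leaves=[26, 12]):
  L0: [26, 12]
  L1: h(26,12)=(26*31+12)%997=818 -> [818]
  root=818
After append 14 (leaves=[26, 12, 14]):
  L0: [26, 12, 14]
  L1: h(26,12)=(26*31+12)%997=818 h(14,14)=(14*31+14)%997=448 -> [818, 448]
  L2: h(818,448)=(818*31+448)%997=881 -> [881]
  root=881
After append 80 (leaves=[26, 12, 14, 80]):
  L0: [26, 12, 14, 80]
  L1: h(26,12)=(26*31+12)%997=818 h(14,80)=(14*31+80)%997=514 -> [818, 514]
  L2: h(818,514)=(818*31+514)%997=947 -> [947]
  root=947

Answer: 26 818 881 947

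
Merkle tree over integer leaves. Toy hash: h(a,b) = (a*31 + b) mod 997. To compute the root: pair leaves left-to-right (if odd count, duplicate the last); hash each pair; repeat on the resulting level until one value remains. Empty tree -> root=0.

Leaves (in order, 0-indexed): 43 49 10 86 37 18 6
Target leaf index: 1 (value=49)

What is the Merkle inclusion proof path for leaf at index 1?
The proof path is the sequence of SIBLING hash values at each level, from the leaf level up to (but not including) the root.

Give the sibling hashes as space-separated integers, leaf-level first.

Answer: 43 396 415

Derivation:
L0 (leaves): [43, 49, 10, 86, 37, 18, 6], target index=1
L1: h(43,49)=(43*31+49)%997=385 [pair 0] h(10,86)=(10*31+86)%997=396 [pair 1] h(37,18)=(37*31+18)%997=168 [pair 2] h(6,6)=(6*31+6)%997=192 [pair 3] -> [385, 396, 168, 192]
  Sibling for proof at L0: 43
L2: h(385,396)=(385*31+396)%997=367 [pair 0] h(168,192)=(168*31+192)%997=415 [pair 1] -> [367, 415]
  Sibling for proof at L1: 396
L3: h(367,415)=(367*31+415)%997=825 [pair 0] -> [825]
  Sibling for proof at L2: 415
Root: 825
Proof path (sibling hashes from leaf to root): [43, 396, 415]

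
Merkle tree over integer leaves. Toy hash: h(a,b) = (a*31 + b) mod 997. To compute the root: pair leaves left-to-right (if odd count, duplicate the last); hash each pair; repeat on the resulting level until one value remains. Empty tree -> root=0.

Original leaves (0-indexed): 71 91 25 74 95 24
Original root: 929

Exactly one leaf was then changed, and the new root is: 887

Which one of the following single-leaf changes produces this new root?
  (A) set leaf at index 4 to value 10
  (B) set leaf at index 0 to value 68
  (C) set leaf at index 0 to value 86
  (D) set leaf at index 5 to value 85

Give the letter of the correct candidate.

Answer: D

Derivation:
Original leaves: [71, 91, 25, 74, 95, 24]
Target new root: 887
Try each candidate change and compute the resulting root:
Candidate A: set leaf[4] = 10 -> leaves = [71, 91, 25, 74, 10, 24]
  L0: [71, 91, 25, 74, 10, 24]
  L1: h(71,91)=(71*31+91)%997=298 h(25,74)=(25*31+74)%997=849 h(10,24)=(10*31+24)%997=334 -> [298, 849, 334]
  L2: h(298,849)=(298*31+849)%997=117 h(334,334)=(334*31+334)%997=718 -> [117, 718]
  L3: h(117,718)=(117*31+718)%997=357 -> [357]
  root = 357 != target 887
Candidate B: set leaf[0] = 68 -> leaves = [68, 91, 25, 74, 95, 24]
  L0: [68, 91, 25, 74, 95, 24]
  L1: h(68,91)=(68*31+91)%997=205 h(25,74)=(25*31+74)%997=849 h(95,24)=(95*31+24)%997=975 -> [205, 849, 975]
  L2: h(205,849)=(205*31+849)%997=225 h(975,975)=(975*31+975)%997=293 -> [225, 293]
  L3: h(225,293)=(225*31+293)%997=289 -> [289]
  root = 289 != target 887
Candidate C: set leaf[0] = 86 -> leaves = [86, 91, 25, 74, 95, 24]
  L0: [86, 91, 25, 74, 95, 24]
  L1: h(86,91)=(86*31+91)%997=763 h(25,74)=(25*31+74)%997=849 h(95,24)=(95*31+24)%997=975 -> [763, 849, 975]
  L2: h(763,849)=(763*31+849)%997=574 h(975,975)=(975*31+975)%997=293 -> [574, 293]
  L3: h(574,293)=(574*31+293)%997=141 -> [141]
  root = 141 != target 887
Candidate D: set leaf[5] = 85 -> leaves = [71, 91, 25, 74, 95, 85]
  L0: [71, 91, 25, 74, 95, 85]
  L1: h(71,91)=(71*31+91)%997=298 h(25,74)=(25*31+74)%997=849 h(95,85)=(95*31+85)%997=39 -> [298, 849, 39]
  L2: h(298,849)=(298*31+849)%997=117 h(39,39)=(39*31+39)%997=251 -> [117, 251]
  L3: h(117,251)=(117*31+251)%997=887 -> [887]
  root = 887 == target 887  ** MATCH **
Candidate D produces the target root.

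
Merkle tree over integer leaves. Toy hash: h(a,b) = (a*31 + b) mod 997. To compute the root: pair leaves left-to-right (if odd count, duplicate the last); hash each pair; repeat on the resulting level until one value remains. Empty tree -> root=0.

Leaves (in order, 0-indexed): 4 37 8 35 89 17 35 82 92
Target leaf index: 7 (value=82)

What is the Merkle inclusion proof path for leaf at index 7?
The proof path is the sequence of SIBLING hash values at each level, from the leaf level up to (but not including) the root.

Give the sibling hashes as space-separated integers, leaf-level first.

L0 (leaves): [4, 37, 8, 35, 89, 17, 35, 82, 92], target index=7
L1: h(4,37)=(4*31+37)%997=161 [pair 0] h(8,35)=(8*31+35)%997=283 [pair 1] h(89,17)=(89*31+17)%997=782 [pair 2] h(35,82)=(35*31+82)%997=170 [pair 3] h(92,92)=(92*31+92)%997=950 [pair 4] -> [161, 283, 782, 170, 950]
  Sibling for proof at L0: 35
L2: h(161,283)=(161*31+283)%997=289 [pair 0] h(782,170)=(782*31+170)%997=484 [pair 1] h(950,950)=(950*31+950)%997=490 [pair 2] -> [289, 484, 490]
  Sibling for proof at L1: 782
L3: h(289,484)=(289*31+484)%997=470 [pair 0] h(490,490)=(490*31+490)%997=725 [pair 1] -> [470, 725]
  Sibling for proof at L2: 289
L4: h(470,725)=(470*31+725)%997=340 [pair 0] -> [340]
  Sibling for proof at L3: 725
Root: 340
Proof path (sibling hashes from leaf to root): [35, 782, 289, 725]

Answer: 35 782 289 725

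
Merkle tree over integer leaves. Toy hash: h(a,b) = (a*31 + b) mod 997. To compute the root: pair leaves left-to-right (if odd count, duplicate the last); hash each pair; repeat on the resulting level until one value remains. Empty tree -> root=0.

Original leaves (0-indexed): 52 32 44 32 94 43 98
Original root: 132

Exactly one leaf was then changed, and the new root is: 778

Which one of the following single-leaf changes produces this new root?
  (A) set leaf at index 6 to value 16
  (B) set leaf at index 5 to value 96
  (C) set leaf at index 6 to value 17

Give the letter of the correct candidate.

Answer: B

Derivation:
Original leaves: [52, 32, 44, 32, 94, 43, 98]
Target new root: 778
Try each candidate change and compute the resulting root:
Candidate A: set leaf[6] = 16 -> leaves = [52, 32, 44, 32, 94, 43, 16]
  L0: [52, 32, 44, 32, 94, 43, 16]
  L1: h(52,32)=(52*31+32)%997=647 h(44,32)=(44*31+32)%997=399 h(94,43)=(94*31+43)%997=963 h(16,16)=(16*31+16)%997=512 -> [647, 399, 963, 512]
  L2: h(647,399)=(647*31+399)%997=516 h(963,512)=(963*31+512)%997=455 -> [516, 455]
  L3: h(516,455)=(516*31+455)%997=499 -> [499]
  root = 499 != target 778
Candidate B: set leaf[5] = 96 -> leaves = [52, 32, 44, 32, 94, 96, 98]
  L0: [52, 32, 44, 32, 94, 96, 98]
  L1: h(52,32)=(52*31+32)%997=647 h(44,32)=(44*31+32)%997=399 h(94,96)=(94*31+96)%997=19 h(98,98)=(98*31+98)%997=145 -> [647, 399, 19, 145]
  L2: h(647,399)=(647*31+399)%997=516 h(19,145)=(19*31+145)%997=734 -> [516, 734]
  L3: h(516,734)=(516*31+734)%997=778 -> [778]
  root = 778 == target 778  ** MATCH **
Candidate C: set leaf[6] = 17 -> leaves = [52, 32, 44, 32, 94, 43, 17]
  L0: [52, 32, 44, 32, 94, 43, 17]
  L1: h(52,32)=(52*31+32)%997=647 h(44,32)=(44*31+32)%997=399 h(94,43)=(94*31+43)%997=963 h(17,17)=(17*31+17)%997=544 -> [647, 399, 963, 544]
  L2: h(647,399)=(647*31+399)%997=516 h(963,544)=(963*31+544)%997=487 -> [516, 487]
  L3: h(516,487)=(516*31+487)%997=531 -> [531]
  root = 531 != target 778
Candidate B produces the target root.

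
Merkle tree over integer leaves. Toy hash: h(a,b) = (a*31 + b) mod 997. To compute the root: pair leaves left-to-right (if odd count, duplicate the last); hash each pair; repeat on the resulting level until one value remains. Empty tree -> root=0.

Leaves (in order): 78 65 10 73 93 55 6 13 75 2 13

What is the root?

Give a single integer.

L0: [78, 65, 10, 73, 93, 55, 6, 13, 75, 2, 13]
L1: h(78,65)=(78*31+65)%997=489 h(10,73)=(10*31+73)%997=383 h(93,55)=(93*31+55)%997=944 h(6,13)=(6*31+13)%997=199 h(75,2)=(75*31+2)%997=333 h(13,13)=(13*31+13)%997=416 -> [489, 383, 944, 199, 333, 416]
L2: h(489,383)=(489*31+383)%997=587 h(944,199)=(944*31+199)%997=550 h(333,416)=(333*31+416)%997=769 -> [587, 550, 769]
L3: h(587,550)=(587*31+550)%997=801 h(769,769)=(769*31+769)%997=680 -> [801, 680]
L4: h(801,680)=(801*31+680)%997=586 -> [586]

Answer: 586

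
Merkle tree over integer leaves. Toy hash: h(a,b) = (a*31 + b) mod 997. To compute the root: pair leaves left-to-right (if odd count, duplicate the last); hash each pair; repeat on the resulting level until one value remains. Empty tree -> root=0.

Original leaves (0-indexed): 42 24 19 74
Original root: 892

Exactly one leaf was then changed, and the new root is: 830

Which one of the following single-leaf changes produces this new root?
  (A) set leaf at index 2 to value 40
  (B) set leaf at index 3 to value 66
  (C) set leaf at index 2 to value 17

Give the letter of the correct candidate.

Original leaves: [42, 24, 19, 74]
Target new root: 830
Try each candidate change and compute the resulting root:
Candidate A: set leaf[2] = 40 -> leaves = [42, 24, 40, 74]
  L0: [42, 24, 40, 74]
  L1: h(42,24)=(42*31+24)%997=329 h(40,74)=(40*31+74)%997=317 -> [329, 317]
  L2: h(329,317)=(329*31+317)%997=546 -> [546]
  root = 546 != target 830
Candidate B: set leaf[3] = 66 -> leaves = [42, 24, 19, 66]
  L0: [42, 24, 19, 66]
  L1: h(42,24)=(42*31+24)%997=329 h(19,66)=(19*31+66)%997=655 -> [329, 655]
  L2: h(329,655)=(329*31+655)%997=884 -> [884]
  root = 884 != target 830
Candidate C: set leaf[2] = 17 -> leaves = [42, 24, 17, 74]
  L0: [42, 24, 17, 74]
  L1: h(42,24)=(42*31+24)%997=329 h(17,74)=(17*31+74)%997=601 -> [329, 601]
  L2: h(329,601)=(329*31+601)%997=830 -> [830]
  root = 830 == target 830  ** MATCH **
Candidate C produces the target root.

Answer: C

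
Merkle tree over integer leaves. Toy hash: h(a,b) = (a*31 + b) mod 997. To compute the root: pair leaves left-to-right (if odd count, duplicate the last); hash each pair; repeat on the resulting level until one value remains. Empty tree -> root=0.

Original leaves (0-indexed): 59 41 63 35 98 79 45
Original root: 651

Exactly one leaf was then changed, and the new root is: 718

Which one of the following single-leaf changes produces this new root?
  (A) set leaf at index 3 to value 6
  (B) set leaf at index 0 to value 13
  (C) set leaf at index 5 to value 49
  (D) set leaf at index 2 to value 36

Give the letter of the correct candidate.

Original leaves: [59, 41, 63, 35, 98, 79, 45]
Target new root: 718
Try each candidate change and compute the resulting root:
Candidate A: set leaf[3] = 6 -> leaves = [59, 41, 63, 6, 98, 79, 45]
  L0: [59, 41, 63, 6, 98, 79, 45]
  L1: h(59,41)=(59*31+41)%997=873 h(63,6)=(63*31+6)%997=962 h(98,79)=(98*31+79)%997=126 h(45,45)=(45*31+45)%997=443 -> [873, 962, 126, 443]
  L2: h(873,962)=(873*31+962)%997=109 h(126,443)=(126*31+443)%997=361 -> [109, 361]
  L3: h(109,361)=(109*31+361)%997=749 -> [749]
  root = 749 != target 718
Candidate B: set leaf[0] = 13 -> leaves = [13, 41, 63, 35, 98, 79, 45]
  L0: [13, 41, 63, 35, 98, 79, 45]
  L1: h(13,41)=(13*31+41)%997=444 h(63,35)=(63*31+35)%997=991 h(98,79)=(98*31+79)%997=126 h(45,45)=(45*31+45)%997=443 -> [444, 991, 126, 443]
  L2: h(444,991)=(444*31+991)%997=797 h(126,443)=(126*31+443)%997=361 -> [797, 361]
  L3: h(797,361)=(797*31+361)%997=143 -> [143]
  root = 143 != target 718
Candidate C: set leaf[5] = 49 -> leaves = [59, 41, 63, 35, 98, 49, 45]
  L0: [59, 41, 63, 35, 98, 49, 45]
  L1: h(59,41)=(59*31+41)%997=873 h(63,35)=(63*31+35)%997=991 h(98,49)=(98*31+49)%997=96 h(45,45)=(45*31+45)%997=443 -> [873, 991, 96, 443]
  L2: h(873,991)=(873*31+991)%997=138 h(96,443)=(96*31+443)%997=428 -> [138, 428]
  L3: h(138,428)=(138*31+428)%997=718 -> [718]
  root = 718 == target 718  ** MATCH **
Candidate D: set leaf[2] = 36 -> leaves = [59, 41, 36, 35, 98, 79, 45]
  L0: [59, 41, 36, 35, 98, 79, 45]
  L1: h(59,41)=(59*31+41)%997=873 h(36,35)=(36*31+35)%997=154 h(98,79)=(98*31+79)%997=126 h(45,45)=(45*31+45)%997=443 -> [873, 154, 126, 443]
  L2: h(873,154)=(873*31+154)%997=298 h(126,443)=(126*31+443)%997=361 -> [298, 361]
  L3: h(298,361)=(298*31+361)%997=626 -> [626]
  root = 626 != target 718
Candidate C produces the target root.

Answer: C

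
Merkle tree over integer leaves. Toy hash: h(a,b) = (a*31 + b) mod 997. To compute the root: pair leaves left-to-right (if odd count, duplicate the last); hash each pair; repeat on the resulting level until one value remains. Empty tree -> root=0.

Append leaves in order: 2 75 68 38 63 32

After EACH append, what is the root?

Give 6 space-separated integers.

Answer: 2 137 441 411 484 489

Derivation:
After append 2 (leaves=[2]):
  L0: [2]
  root=2
After append 75 (leaves=[2, 75]):
  L0: [2, 75]
  L1: h(2,75)=(2*31+75)%997=137 -> [137]
  root=137
After append 68 (leaves=[2, 75, 68]):
  L0: [2, 75, 68]
  L1: h(2,75)=(2*31+75)%997=137 h(68,68)=(68*31+68)%997=182 -> [137, 182]
  L2: h(137,182)=(137*31+182)%997=441 -> [441]
  root=441
After append 38 (leaves=[2, 75, 68, 38]):
  L0: [2, 75, 68, 38]
  L1: h(2,75)=(2*31+75)%997=137 h(68,38)=(68*31+38)%997=152 -> [137, 152]
  L2: h(137,152)=(137*31+152)%997=411 -> [411]
  root=411
After append 63 (leaves=[2, 75, 68, 38, 63]):
  L0: [2, 75, 68, 38, 63]
  L1: h(2,75)=(2*31+75)%997=137 h(68,38)=(68*31+38)%997=152 h(63,63)=(63*31+63)%997=22 -> [137, 152, 22]
  L2: h(137,152)=(137*31+152)%997=411 h(22,22)=(22*31+22)%997=704 -> [411, 704]
  L3: h(411,704)=(411*31+704)%997=484 -> [484]
  root=484
After append 32 (leaves=[2, 75, 68, 38, 63, 32]):
  L0: [2, 75, 68, 38, 63, 32]
  L1: h(2,75)=(2*31+75)%997=137 h(68,38)=(68*31+38)%997=152 h(63,32)=(63*31+32)%997=988 -> [137, 152, 988]
  L2: h(137,152)=(137*31+152)%997=411 h(988,988)=(988*31+988)%997=709 -> [411, 709]
  L3: h(411,709)=(411*31+709)%997=489 -> [489]
  root=489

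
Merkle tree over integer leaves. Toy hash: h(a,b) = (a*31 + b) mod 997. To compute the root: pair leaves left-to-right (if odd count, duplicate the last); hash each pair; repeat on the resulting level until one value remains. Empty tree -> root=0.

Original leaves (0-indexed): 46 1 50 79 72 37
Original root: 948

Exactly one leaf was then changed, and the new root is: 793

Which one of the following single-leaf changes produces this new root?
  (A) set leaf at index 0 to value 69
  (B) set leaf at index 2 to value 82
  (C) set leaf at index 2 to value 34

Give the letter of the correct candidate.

Original leaves: [46, 1, 50, 79, 72, 37]
Target new root: 793
Try each candidate change and compute the resulting root:
Candidate A: set leaf[0] = 69 -> leaves = [69, 1, 50, 79, 72, 37]
  L0: [69, 1, 50, 79, 72, 37]
  L1: h(69,1)=(69*31+1)%997=146 h(50,79)=(50*31+79)%997=632 h(72,37)=(72*31+37)%997=275 -> [146, 632, 275]
  L2: h(146,632)=(146*31+632)%997=173 h(275,275)=(275*31+275)%997=824 -> [173, 824]
  L3: h(173,824)=(173*31+824)%997=205 -> [205]
  root = 205 != target 793
Candidate B: set leaf[2] = 82 -> leaves = [46, 1, 82, 79, 72, 37]
  L0: [46, 1, 82, 79, 72, 37]
  L1: h(46,1)=(46*31+1)%997=430 h(82,79)=(82*31+79)%997=627 h(72,37)=(72*31+37)%997=275 -> [430, 627, 275]
  L2: h(430,627)=(430*31+627)%997=996 h(275,275)=(275*31+275)%997=824 -> [996, 824]
  L3: h(996,824)=(996*31+824)%997=793 -> [793]
  root = 793 == target 793  ** MATCH **
Candidate C: set leaf[2] = 34 -> leaves = [46, 1, 34, 79, 72, 37]
  L0: [46, 1, 34, 79, 72, 37]
  L1: h(46,1)=(46*31+1)%997=430 h(34,79)=(34*31+79)%997=136 h(72,37)=(72*31+37)%997=275 -> [430, 136, 275]
  L2: h(430,136)=(430*31+136)%997=505 h(275,275)=(275*31+275)%997=824 -> [505, 824]
  L3: h(505,824)=(505*31+824)%997=527 -> [527]
  root = 527 != target 793
Candidate B produces the target root.

Answer: B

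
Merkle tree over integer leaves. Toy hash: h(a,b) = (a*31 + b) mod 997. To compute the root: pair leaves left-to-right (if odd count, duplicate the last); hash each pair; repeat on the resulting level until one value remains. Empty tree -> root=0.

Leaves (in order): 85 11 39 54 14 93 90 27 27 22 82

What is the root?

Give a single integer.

Answer: 47

Derivation:
L0: [85, 11, 39, 54, 14, 93, 90, 27, 27, 22, 82]
L1: h(85,11)=(85*31+11)%997=652 h(39,54)=(39*31+54)%997=266 h(14,93)=(14*31+93)%997=527 h(90,27)=(90*31+27)%997=823 h(27,22)=(27*31+22)%997=859 h(82,82)=(82*31+82)%997=630 -> [652, 266, 527, 823, 859, 630]
L2: h(652,266)=(652*31+266)%997=538 h(527,823)=(527*31+823)%997=211 h(859,630)=(859*31+630)%997=340 -> [538, 211, 340]
L3: h(538,211)=(538*31+211)%997=937 h(340,340)=(340*31+340)%997=910 -> [937, 910]
L4: h(937,910)=(937*31+910)%997=47 -> [47]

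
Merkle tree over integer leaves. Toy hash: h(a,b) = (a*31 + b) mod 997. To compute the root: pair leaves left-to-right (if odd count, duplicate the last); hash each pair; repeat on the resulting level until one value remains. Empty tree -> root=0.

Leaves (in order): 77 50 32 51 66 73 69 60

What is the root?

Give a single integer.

L0: [77, 50, 32, 51, 66, 73, 69, 60]
L1: h(77,50)=(77*31+50)%997=443 h(32,51)=(32*31+51)%997=46 h(66,73)=(66*31+73)%997=125 h(69,60)=(69*31+60)%997=205 -> [443, 46, 125, 205]
L2: h(443,46)=(443*31+46)%997=818 h(125,205)=(125*31+205)%997=92 -> [818, 92]
L3: h(818,92)=(818*31+92)%997=525 -> [525]

Answer: 525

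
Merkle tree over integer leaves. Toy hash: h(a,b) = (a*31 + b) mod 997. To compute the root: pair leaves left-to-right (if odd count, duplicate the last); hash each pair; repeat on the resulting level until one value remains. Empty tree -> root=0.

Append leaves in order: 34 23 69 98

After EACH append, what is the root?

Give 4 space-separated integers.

Answer: 34 80 700 729

Derivation:
After append 34 (leaves=[34]):
  L0: [34]
  root=34
After append 23 (leaves=[34, 23]):
  L0: [34, 23]
  L1: h(34,23)=(34*31+23)%997=80 -> [80]
  root=80
After append 69 (leaves=[34, 23, 69]):
  L0: [34, 23, 69]
  L1: h(34,23)=(34*31+23)%997=80 h(69,69)=(69*31+69)%997=214 -> [80, 214]
  L2: h(80,214)=(80*31+214)%997=700 -> [700]
  root=700
After append 98 (leaves=[34, 23, 69, 98]):
  L0: [34, 23, 69, 98]
  L1: h(34,23)=(34*31+23)%997=80 h(69,98)=(69*31+98)%997=243 -> [80, 243]
  L2: h(80,243)=(80*31+243)%997=729 -> [729]
  root=729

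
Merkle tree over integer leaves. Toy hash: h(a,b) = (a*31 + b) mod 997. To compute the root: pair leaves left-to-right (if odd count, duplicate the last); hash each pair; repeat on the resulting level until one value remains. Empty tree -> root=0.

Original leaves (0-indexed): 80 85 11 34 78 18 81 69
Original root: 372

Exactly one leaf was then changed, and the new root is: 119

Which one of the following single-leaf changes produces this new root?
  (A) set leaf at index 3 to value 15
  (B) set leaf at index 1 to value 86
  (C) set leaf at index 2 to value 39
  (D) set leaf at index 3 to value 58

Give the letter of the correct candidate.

Answer: D

Derivation:
Original leaves: [80, 85, 11, 34, 78, 18, 81, 69]
Target new root: 119
Try each candidate change and compute the resulting root:
Candidate A: set leaf[3] = 15 -> leaves = [80, 85, 11, 15, 78, 18, 81, 69]
  L0: [80, 85, 11, 15, 78, 18, 81, 69]
  L1: h(80,85)=(80*31+85)%997=571 h(11,15)=(11*31+15)%997=356 h(78,18)=(78*31+18)%997=442 h(81,69)=(81*31+69)%997=586 -> [571, 356, 442, 586]
  L2: h(571,356)=(571*31+356)%997=111 h(442,586)=(442*31+586)%997=330 -> [111, 330]
  L3: h(111,330)=(111*31+330)%997=780 -> [780]
  root = 780 != target 119
Candidate B: set leaf[1] = 86 -> leaves = [80, 86, 11, 34, 78, 18, 81, 69]
  L0: [80, 86, 11, 34, 78, 18, 81, 69]
  L1: h(80,86)=(80*31+86)%997=572 h(11,34)=(11*31+34)%997=375 h(78,18)=(78*31+18)%997=442 h(81,69)=(81*31+69)%997=586 -> [572, 375, 442, 586]
  L2: h(572,375)=(572*31+375)%997=161 h(442,586)=(442*31+586)%997=330 -> [161, 330]
  L3: h(161,330)=(161*31+330)%997=336 -> [336]
  root = 336 != target 119
Candidate C: set leaf[2] = 39 -> leaves = [80, 85, 39, 34, 78, 18, 81, 69]
  L0: [80, 85, 39, 34, 78, 18, 81, 69]
  L1: h(80,85)=(80*31+85)%997=571 h(39,34)=(39*31+34)%997=246 h(78,18)=(78*31+18)%997=442 h(81,69)=(81*31+69)%997=586 -> [571, 246, 442, 586]
  L2: h(571,246)=(571*31+246)%997=1 h(442,586)=(442*31+586)%997=330 -> [1, 330]
  L3: h(1,330)=(1*31+330)%997=361 -> [361]
  root = 361 != target 119
Candidate D: set leaf[3] = 58 -> leaves = [80, 85, 11, 58, 78, 18, 81, 69]
  L0: [80, 85, 11, 58, 78, 18, 81, 69]
  L1: h(80,85)=(80*31+85)%997=571 h(11,58)=(11*31+58)%997=399 h(78,18)=(78*31+18)%997=442 h(81,69)=(81*31+69)%997=586 -> [571, 399, 442, 586]
  L2: h(571,399)=(571*31+399)%997=154 h(442,586)=(442*31+586)%997=330 -> [154, 330]
  L3: h(154,330)=(154*31+330)%997=119 -> [119]
  root = 119 == target 119  ** MATCH **
Candidate D produces the target root.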